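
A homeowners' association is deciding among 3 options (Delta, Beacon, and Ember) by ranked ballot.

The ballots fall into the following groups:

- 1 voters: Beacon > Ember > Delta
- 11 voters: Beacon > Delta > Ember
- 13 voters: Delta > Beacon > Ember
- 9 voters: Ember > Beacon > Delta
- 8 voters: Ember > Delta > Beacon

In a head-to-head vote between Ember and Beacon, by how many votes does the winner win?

8

Ballots ranking Ember above Beacon: 9+8 = 17.
Ballots ranking Beacon above Ember: 1+11+13 = 25.
Beacon wins 25–17, a margin of 8.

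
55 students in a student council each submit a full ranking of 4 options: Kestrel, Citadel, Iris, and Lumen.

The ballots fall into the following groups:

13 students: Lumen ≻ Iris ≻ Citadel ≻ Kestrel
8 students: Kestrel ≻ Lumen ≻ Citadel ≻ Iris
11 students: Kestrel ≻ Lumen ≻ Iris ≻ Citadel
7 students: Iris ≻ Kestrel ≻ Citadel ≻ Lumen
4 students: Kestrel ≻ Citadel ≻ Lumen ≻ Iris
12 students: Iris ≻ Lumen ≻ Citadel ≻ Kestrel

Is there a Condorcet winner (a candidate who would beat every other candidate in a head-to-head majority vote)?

Head-to-head results (55 voters total):
Kestrel vs Citadel: Kestrel wins 30–25.
Kestrel vs Iris: Iris wins 32–23.
Kestrel vs Lumen: Kestrel wins 30–25.
Citadel vs Iris: Iris wins 43–12.
Citadel vs Lumen: Lumen wins 44–11.
Iris vs Lumen: Lumen wins 36–19.
No candidate beats all others: Kestrel beats Lumen beats Iris beats Kestrel, a majority cycle.

No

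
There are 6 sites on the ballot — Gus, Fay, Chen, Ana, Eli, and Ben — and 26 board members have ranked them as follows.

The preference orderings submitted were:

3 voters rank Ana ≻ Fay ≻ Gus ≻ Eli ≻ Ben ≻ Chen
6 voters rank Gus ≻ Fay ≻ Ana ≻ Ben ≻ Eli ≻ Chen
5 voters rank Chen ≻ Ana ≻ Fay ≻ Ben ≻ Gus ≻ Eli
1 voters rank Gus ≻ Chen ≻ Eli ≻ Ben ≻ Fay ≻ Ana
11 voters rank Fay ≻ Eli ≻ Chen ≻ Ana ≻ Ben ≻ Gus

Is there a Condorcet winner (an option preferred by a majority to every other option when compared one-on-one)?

Head-to-head results (26 voters total):
Gus vs Fay: Fay wins 19–7.
Gus vs Chen: Chen wins 16–10.
Gus vs Ana: Ana wins 19–7.
Gus vs Eli: Gus wins 15–11.
Gus vs Ben: Ben wins 16–10.
Fay vs Chen: Fay wins 20–6.
Fay vs Ana: Fay wins 18–8.
Fay vs Eli: Fay wins 25–1.
Fay vs Ben: Fay wins 25–1.
Chen vs Ana: Chen wins 17–9.
Chen vs Eli: Eli wins 20–6.
Chen vs Ben: Chen wins 17–9.
Ana vs Eli: Ana wins 14–12.
Ana vs Ben: Ana wins 25–1.
Eli vs Ben: Eli wins 15–11.
Fay beats each rival — Gus (19–7), Chen (20–6), Ana (18–8), Eli (25–1), Ben (25–1) — so Fay is the Condorcet winner.

Yes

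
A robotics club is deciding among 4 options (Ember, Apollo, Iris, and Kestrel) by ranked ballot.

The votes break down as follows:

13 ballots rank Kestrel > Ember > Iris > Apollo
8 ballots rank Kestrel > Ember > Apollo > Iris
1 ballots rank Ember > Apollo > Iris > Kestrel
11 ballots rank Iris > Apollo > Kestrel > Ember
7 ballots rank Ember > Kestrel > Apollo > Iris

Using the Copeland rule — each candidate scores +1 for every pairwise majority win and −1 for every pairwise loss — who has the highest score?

Kestrel

Pairwise results:
  Ember vs Apollo: Ember wins 29–11.
  Ember vs Iris: Ember wins 29–11.
  Ember vs Kestrel: Kestrel wins 32–8.
  Apollo vs Iris: Iris wins 24–16.
  Apollo vs Kestrel: Kestrel wins 28–12.
  Iris vs Kestrel: Kestrel wins 28–12.
Copeland scores (wins − losses):
  Ember: 2 − 1 = 1
  Apollo: 0 − 3 = -3
  Iris: 1 − 2 = -1
  Kestrel: 3 − 0 = 3
Kestrel has the best Copeland score.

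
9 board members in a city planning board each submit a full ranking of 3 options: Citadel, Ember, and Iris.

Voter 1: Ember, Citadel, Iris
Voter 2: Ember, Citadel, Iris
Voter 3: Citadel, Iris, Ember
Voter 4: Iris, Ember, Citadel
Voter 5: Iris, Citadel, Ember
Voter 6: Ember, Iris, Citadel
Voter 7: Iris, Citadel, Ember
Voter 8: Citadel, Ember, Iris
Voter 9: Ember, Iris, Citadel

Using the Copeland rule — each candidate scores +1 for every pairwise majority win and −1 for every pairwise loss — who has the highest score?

Ember

Pairwise results:
  Citadel vs Ember: Ember wins 5–4.
  Citadel vs Iris: Iris wins 5–4.
  Ember vs Iris: Ember wins 5–4.
Copeland scores (wins − losses):
  Citadel: 0 − 2 = -2
  Ember: 2 − 0 = 2
  Iris: 1 − 1 = 0
Ember has the best Copeland score.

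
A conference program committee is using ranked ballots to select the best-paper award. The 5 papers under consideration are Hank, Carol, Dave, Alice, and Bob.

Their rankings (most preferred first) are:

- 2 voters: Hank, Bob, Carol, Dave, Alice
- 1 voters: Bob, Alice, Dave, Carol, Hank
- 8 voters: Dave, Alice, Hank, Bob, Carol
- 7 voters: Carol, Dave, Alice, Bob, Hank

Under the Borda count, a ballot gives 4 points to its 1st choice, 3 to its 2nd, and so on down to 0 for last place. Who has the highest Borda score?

Borda scores:
  Hank: 2·4 + 0 + 8·2 + 7·0 = 24
  Carol: 2·2 + 1 + 8·0 + 7·4 = 33
  Dave: 2·1 + 2 + 8·4 + 7·3 = 57
  Alice: 2·0 + 3 + 8·3 + 7·2 = 41
  Bob: 2·3 + 4 + 8·1 + 7·1 = 25
Dave has the highest total.

Dave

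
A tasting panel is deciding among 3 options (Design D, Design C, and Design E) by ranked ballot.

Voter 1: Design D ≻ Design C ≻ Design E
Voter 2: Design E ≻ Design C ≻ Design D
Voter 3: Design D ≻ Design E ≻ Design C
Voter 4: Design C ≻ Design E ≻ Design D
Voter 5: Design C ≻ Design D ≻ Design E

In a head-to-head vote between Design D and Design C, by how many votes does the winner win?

Ballots ranking Design D above Design C: 2.
Ballots ranking Design C above Design D: 3.
Design C wins 3–2, a margin of 1.

1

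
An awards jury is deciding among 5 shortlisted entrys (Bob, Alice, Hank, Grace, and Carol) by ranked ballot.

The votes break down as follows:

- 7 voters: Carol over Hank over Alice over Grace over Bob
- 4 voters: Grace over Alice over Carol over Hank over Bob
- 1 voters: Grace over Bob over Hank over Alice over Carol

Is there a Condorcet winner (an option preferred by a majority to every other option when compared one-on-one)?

Head-to-head results (12 voters total):
Bob vs Alice: Alice wins 11–1.
Bob vs Hank: Hank wins 11–1.
Bob vs Grace: Grace wins 12–0.
Bob vs Carol: Carol wins 11–1.
Alice vs Hank: Hank wins 8–4.
Alice vs Grace: Alice wins 7–5.
Alice vs Carol: Carol wins 7–5.
Hank vs Grace: Hank wins 7–5.
Hank vs Carol: Carol wins 11–1.
Grace vs Carol: Carol wins 7–5.
Carol beats each rival — Bob (11–1), Alice (7–5), Hank (11–1), Grace (7–5) — so Carol is the Condorcet winner.

Yes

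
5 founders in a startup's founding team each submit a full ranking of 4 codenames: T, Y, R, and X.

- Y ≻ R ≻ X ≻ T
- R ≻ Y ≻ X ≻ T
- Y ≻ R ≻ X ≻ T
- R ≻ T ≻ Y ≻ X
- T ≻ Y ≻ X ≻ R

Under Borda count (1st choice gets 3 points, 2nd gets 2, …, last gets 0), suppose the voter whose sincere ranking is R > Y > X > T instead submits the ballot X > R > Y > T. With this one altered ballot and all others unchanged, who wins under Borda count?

Borda totals with the altered ballot: T 5, Y 10, R 9, X 6.
The winner is unchanged: still Y.

Y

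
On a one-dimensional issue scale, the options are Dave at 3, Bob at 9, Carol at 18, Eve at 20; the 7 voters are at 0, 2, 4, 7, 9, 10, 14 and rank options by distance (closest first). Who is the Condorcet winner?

With single-peaked preferences on a line, the Condorcet winner is the candidate closest to the median voter.
The median voter (position 7) is closest to Bob at 9.
Check: Bob vs Eve — voters closer to Bob: 7 of 7.

Bob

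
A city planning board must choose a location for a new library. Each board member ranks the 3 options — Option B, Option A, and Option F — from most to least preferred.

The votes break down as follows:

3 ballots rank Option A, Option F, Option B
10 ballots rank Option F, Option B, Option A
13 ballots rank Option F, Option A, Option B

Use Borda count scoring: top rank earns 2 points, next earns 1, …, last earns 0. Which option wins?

Option F

Borda scores:
  Option B: 3·0 + 10·1 + 13·0 = 10
  Option A: 3·2 + 10·0 + 13·1 = 19
  Option F: 3·1 + 10·2 + 13·2 = 49
Option F has the highest total.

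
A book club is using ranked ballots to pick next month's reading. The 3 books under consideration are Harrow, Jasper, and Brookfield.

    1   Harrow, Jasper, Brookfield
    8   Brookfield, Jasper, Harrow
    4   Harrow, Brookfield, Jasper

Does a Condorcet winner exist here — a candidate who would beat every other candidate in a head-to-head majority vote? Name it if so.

Brookfield

Head-to-head results (13 voters total):
Harrow vs Jasper: Jasper wins 8–5.
Harrow vs Brookfield: Brookfield wins 8–5.
Jasper vs Brookfield: Brookfield wins 12–1.
Brookfield beats each rival — Harrow (8–5), Jasper (12–1) — so Brookfield is the Condorcet winner.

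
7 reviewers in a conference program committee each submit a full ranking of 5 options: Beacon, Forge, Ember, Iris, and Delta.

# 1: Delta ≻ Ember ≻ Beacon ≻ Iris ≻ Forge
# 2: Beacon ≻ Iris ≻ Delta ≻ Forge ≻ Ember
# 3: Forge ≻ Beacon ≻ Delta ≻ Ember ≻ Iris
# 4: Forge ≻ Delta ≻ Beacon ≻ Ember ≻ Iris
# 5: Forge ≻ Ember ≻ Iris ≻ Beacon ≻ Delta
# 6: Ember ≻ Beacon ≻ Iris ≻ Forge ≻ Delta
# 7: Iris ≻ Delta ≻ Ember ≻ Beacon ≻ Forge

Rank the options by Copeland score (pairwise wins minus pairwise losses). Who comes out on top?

Pairwise results:
  Beacon vs Forge: Beacon wins 4–3.
  Beacon vs Ember: Ember wins 4–3.
  Beacon vs Iris: Beacon wins 5–2.
  Beacon vs Delta: Beacon wins 4–3.
  Forge vs Ember: Forge wins 4–3.
  Forge vs Iris: Iris wins 4–3.
  Forge vs Delta: Forge wins 4–3.
  Ember vs Iris: Ember wins 5–2.
  Ember vs Delta: Delta wins 5–2.
  Iris vs Delta: Iris wins 4–3.
Copeland scores (wins − losses):
  Beacon: 3 − 1 = 2
  Forge: 2 − 2 = 0
  Ember: 2 − 2 = 0
  Iris: 2 − 2 = 0
  Delta: 1 − 3 = -2
Beacon has the best Copeland score.

Beacon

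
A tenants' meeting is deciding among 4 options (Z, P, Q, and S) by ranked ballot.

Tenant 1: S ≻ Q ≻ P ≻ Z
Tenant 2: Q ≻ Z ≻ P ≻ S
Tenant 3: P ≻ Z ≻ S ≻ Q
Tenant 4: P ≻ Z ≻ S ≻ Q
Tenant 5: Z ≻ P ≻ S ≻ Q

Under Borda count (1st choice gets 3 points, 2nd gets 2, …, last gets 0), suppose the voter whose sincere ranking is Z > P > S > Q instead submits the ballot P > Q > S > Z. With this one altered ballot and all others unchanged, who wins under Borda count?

P

Borda totals with the altered ballot: Z 6, P 11, Q 7, S 6.
The winner is unchanged: still P.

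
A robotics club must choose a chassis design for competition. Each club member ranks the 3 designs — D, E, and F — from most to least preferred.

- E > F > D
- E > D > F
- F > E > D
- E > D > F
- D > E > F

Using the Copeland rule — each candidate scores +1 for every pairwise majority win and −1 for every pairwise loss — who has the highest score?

Pairwise results:
  D vs E: E wins 4–1.
  D vs F: D wins 3–2.
  E vs F: E wins 4–1.
Copeland scores (wins − losses):
  D: 1 − 1 = 0
  E: 2 − 0 = 2
  F: 0 − 2 = -2
E has the best Copeland score.

E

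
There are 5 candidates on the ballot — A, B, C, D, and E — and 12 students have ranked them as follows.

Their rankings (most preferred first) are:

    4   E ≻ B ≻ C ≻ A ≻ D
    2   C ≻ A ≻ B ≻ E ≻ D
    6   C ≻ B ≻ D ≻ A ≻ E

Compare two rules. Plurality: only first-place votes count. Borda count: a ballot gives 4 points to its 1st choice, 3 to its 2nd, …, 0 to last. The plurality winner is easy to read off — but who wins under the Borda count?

Plurality first-place counts: A 0, B 0, C 8, D 0, E 4 → C.
Borda totals: A 16, B 34, C 40, D 12, E 18 → C.

C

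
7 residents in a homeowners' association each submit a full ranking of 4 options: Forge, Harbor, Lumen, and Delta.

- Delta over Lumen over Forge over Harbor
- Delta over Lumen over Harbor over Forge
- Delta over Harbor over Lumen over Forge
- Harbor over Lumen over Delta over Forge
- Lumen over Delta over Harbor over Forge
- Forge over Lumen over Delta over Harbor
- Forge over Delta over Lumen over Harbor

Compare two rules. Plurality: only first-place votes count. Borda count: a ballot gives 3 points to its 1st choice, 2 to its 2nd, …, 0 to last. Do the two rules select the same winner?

Yes

Plurality first-place counts: Forge 2, Harbor 1, Lumen 1, Delta 3 → Delta.
Borda totals: Forge 7, Harbor 7, Lumen 13, Delta 15 → Delta.
The two rules agree on Delta.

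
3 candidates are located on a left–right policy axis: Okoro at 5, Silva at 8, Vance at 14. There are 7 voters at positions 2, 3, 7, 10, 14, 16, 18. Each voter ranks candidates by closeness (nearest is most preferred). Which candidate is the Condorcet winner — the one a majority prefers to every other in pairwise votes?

With single-peaked preferences on a line, the Condorcet winner is the candidate closest to the median voter.
The median voter (position 10) is closest to Silva at 8.
Check: Silva vs Vance — voters closer to Silva: 4 of 7.

Silva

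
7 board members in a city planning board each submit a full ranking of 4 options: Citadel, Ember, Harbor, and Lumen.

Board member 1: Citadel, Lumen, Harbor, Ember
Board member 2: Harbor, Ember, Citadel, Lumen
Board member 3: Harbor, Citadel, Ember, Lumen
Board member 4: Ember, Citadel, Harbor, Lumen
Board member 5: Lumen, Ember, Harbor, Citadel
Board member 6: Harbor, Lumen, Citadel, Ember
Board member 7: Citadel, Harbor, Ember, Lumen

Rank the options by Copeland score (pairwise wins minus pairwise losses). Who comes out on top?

Harbor

Pairwise results:
  Citadel vs Ember: Citadel wins 4–3.
  Citadel vs Harbor: Harbor wins 4–3.
  Citadel vs Lumen: Citadel wins 5–2.
  Ember vs Harbor: Harbor wins 5–2.
  Ember vs Lumen: Ember wins 4–3.
  Harbor vs Lumen: Harbor wins 5–2.
Copeland scores (wins − losses):
  Citadel: 2 − 1 = 1
  Ember: 1 − 2 = -1
  Harbor: 3 − 0 = 3
  Lumen: 0 − 3 = -3
Harbor has the best Copeland score.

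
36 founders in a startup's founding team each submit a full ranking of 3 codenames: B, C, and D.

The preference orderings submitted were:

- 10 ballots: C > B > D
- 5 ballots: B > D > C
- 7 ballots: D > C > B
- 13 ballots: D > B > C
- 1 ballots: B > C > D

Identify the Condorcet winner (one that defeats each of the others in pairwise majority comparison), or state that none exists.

D

Head-to-head results (36 voters total):
B vs C: B wins 19–17.
B vs D: D wins 20–16.
C vs D: D wins 25–11.
D beats each rival — B (20–16), C (25–11) — so D is the Condorcet winner.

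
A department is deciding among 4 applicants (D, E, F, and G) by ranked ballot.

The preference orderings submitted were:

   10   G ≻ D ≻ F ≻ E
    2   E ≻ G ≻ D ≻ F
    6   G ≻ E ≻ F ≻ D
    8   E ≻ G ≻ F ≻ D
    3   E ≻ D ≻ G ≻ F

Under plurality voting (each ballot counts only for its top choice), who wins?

First-place vote totals:
  D: 0
  E: 13
  F: 0
  G: 16
G has the most first-place votes.

G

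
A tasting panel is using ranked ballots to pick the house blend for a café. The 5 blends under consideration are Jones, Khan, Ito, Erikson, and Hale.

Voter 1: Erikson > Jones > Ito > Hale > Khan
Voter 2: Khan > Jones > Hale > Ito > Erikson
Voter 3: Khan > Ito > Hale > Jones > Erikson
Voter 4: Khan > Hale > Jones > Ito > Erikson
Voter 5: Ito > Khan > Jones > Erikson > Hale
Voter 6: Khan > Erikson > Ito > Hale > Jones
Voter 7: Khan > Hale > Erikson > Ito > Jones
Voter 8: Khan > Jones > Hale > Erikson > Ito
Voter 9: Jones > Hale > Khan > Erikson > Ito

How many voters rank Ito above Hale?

Ballots ranking Ito above Hale: 4.
Ballots ranking Hale above Ito: 5.
So 4 of 9 voters prefer Ito to Hale.

4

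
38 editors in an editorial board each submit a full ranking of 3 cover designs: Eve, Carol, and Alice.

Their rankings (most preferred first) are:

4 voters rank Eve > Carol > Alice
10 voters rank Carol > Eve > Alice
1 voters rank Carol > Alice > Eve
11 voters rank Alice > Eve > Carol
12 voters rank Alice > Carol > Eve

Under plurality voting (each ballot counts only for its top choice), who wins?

First-place vote totals:
  Eve: 4
  Carol: 11
  Alice: 23
Alice has the most first-place votes.

Alice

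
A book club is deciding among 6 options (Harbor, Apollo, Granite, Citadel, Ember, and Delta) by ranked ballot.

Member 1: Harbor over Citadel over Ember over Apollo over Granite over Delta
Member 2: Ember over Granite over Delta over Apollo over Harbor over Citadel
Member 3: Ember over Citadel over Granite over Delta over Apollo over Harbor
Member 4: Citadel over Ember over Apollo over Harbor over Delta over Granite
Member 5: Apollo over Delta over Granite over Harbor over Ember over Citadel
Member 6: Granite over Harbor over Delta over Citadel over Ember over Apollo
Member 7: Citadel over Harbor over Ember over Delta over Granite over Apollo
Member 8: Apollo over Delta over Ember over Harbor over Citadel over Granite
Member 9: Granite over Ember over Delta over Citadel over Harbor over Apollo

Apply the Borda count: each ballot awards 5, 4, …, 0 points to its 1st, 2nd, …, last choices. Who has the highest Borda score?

Ember

Borda scores:
  Harbor: 5 + 1 + 0 + 2 + 2 + 4 + 4 + 2 + 1 = 21
  Apollo: 2 + 2 + 1 + 3 + 5 + 0 + 0 + 5 + 0 = 18
  Granite: 1 + 4 + 3 + 0 + 3 + 5 + 1 + 0 + 5 = 22
  Citadel: 4 + 0 + 4 + 5 + 0 + 2 + 5 + 1 + 2 = 23
  Ember: 3 + 5 + 5 + 4 + 1 + 1 + 3 + 3 + 4 = 29
  Delta: 0 + 3 + 2 + 1 + 4 + 3 + 2 + 4 + 3 = 22
Ember has the highest total.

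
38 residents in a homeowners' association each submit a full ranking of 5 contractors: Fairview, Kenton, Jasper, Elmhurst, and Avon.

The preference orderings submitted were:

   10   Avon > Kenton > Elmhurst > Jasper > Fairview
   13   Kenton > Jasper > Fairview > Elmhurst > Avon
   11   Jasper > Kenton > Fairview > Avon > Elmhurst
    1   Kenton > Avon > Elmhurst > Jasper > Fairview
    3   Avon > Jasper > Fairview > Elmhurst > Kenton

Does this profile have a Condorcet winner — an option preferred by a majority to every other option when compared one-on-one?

Yes

Head-to-head results (38 voters total):
Fairview vs Kenton: Kenton wins 35–3.
Fairview vs Jasper: Jasper wins 38–0.
Fairview vs Elmhurst: Fairview wins 27–11.
Fairview vs Avon: Fairview wins 24–14.
Kenton vs Jasper: Kenton wins 24–14.
Kenton vs Elmhurst: Kenton wins 35–3.
Kenton vs Avon: Kenton wins 25–13.
Jasper vs Elmhurst: Jasper wins 27–11.
Jasper vs Avon: Jasper wins 24–14.
Elmhurst vs Avon: Avon wins 25–13.
Kenton beats each rival — Fairview (35–3), Jasper (24–14), Elmhurst (35–3), Avon (25–13) — so Kenton is the Condorcet winner.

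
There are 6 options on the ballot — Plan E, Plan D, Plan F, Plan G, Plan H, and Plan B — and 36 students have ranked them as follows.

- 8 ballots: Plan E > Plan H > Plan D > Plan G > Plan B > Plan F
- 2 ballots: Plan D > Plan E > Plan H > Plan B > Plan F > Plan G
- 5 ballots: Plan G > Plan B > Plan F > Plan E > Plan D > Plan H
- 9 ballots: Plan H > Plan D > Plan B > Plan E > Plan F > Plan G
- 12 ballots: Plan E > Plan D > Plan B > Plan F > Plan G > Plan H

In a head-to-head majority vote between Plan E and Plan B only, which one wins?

Plan E

Ballots ranking Plan E above Plan B: 8+2+12 = 22.
Ballots ranking Plan B above Plan E: 5+9 = 14.
Plan E wins the head-to-head, 22–14.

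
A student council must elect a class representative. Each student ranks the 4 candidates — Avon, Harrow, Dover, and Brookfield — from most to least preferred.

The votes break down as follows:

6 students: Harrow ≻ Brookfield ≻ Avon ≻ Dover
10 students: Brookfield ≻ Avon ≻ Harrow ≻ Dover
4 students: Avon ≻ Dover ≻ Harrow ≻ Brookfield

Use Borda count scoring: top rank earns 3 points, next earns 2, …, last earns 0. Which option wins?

Brookfield

Borda scores:
  Avon: 6·1 + 10·2 + 4·3 = 38
  Harrow: 6·3 + 10·1 + 4·1 = 32
  Dover: 6·0 + 10·0 + 4·2 = 8
  Brookfield: 6·2 + 10·3 + 4·0 = 42
Brookfield has the highest total.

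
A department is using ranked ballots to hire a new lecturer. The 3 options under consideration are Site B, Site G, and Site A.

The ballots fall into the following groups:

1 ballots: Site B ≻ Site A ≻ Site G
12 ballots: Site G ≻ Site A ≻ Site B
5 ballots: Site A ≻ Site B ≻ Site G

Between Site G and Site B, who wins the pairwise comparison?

Ballots ranking Site G above Site B: 12.
Ballots ranking Site B above Site G: 1+5 = 6.
Site G wins the head-to-head, 12–6.

Site G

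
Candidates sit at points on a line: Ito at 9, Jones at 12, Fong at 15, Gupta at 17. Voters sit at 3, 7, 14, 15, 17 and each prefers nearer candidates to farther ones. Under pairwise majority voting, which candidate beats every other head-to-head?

Fong

With single-peaked preferences on a line, the Condorcet winner is the candidate closest to the median voter.
The median voter (position 14) is closest to Fong at 15.
Check: Fong vs Jones — voters closer to Fong: 3 of 5.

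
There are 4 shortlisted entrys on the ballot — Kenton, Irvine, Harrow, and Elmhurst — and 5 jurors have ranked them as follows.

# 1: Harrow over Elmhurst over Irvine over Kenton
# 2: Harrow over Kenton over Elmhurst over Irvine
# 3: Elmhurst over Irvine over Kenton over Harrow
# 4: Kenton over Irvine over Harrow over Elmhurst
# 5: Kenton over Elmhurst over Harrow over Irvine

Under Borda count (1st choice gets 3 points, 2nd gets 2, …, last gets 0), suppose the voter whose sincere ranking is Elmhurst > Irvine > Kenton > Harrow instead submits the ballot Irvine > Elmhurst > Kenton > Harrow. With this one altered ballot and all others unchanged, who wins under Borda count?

Kenton

Borda totals with the altered ballot: Kenton 9, Irvine 6, Harrow 8, Elmhurst 7.
The winner is unchanged: still Kenton.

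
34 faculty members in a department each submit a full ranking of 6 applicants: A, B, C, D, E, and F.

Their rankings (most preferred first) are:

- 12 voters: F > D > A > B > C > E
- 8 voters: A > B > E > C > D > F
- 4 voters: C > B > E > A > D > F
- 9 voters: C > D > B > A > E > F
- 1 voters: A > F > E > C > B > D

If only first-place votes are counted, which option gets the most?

First-place vote totals:
  A: 9
  B: 0
  C: 13
  D: 0
  E: 0
  F: 12
C has the most first-place votes.

C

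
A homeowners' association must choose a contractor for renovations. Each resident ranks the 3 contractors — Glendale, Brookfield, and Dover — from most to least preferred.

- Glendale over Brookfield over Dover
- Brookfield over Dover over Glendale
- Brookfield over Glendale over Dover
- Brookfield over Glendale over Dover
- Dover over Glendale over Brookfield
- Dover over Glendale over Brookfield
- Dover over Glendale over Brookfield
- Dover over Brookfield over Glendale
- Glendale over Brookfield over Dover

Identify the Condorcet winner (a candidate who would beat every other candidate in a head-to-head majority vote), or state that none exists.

None — there is no Condorcet winner

Head-to-head results (9 voters total):
Glendale vs Brookfield: Glendale wins 5–4.
Glendale vs Dover: Dover wins 5–4.
Brookfield vs Dover: Brookfield wins 5–4.
No candidate beats all others: Glendale beats Brookfield beats Dover beats Glendale, a majority cycle.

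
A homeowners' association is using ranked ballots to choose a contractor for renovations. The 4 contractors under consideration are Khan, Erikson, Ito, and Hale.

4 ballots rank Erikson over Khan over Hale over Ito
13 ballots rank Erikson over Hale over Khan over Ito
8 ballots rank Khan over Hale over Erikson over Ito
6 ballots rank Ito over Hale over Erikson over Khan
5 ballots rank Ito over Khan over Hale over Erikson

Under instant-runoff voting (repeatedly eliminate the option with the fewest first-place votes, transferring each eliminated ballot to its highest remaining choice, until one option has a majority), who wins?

Round 1: Erikson 17, Ito 11, Khan 8, Hale 0. Hale has the fewest and is eliminated.
Round 2: Erikson 17, Ito 11, Khan 8. Khan has the fewest and is eliminated.
Round 3: Erikson 25, Ito 11. Erikson has a majority.

Erikson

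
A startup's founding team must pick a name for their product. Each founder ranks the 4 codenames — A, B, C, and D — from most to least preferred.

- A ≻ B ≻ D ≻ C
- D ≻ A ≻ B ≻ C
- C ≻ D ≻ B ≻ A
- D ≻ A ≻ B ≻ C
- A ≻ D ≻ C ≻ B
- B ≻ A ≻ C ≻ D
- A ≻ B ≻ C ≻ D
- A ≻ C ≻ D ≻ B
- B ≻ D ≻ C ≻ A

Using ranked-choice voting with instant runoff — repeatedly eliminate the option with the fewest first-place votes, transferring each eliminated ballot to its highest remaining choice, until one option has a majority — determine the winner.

A

Round 1: A 4, B 2, D 2, C 1. C has the fewest and is eliminated.
Round 2: A 4, D 3, B 2. B has the fewest and is eliminated.
Round 3: A 5, D 4. A has a majority.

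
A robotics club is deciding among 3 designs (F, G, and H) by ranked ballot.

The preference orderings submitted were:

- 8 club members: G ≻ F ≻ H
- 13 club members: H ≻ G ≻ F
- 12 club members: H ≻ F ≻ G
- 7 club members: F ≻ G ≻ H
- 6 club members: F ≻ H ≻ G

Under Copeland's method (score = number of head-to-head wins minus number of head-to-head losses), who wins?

H

Pairwise results:
  F vs G: F wins 25–21.
  F vs H: H wins 25–21.
  G vs H: H wins 31–15.
Copeland scores (wins − losses):
  F: 1 − 1 = 0
  G: 0 − 2 = -2
  H: 2 − 0 = 2
H has the best Copeland score.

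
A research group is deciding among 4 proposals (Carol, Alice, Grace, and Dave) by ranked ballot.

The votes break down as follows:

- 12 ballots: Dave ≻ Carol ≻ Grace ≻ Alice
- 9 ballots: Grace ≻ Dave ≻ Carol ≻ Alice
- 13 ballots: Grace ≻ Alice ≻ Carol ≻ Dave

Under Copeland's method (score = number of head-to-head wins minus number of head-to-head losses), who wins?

Grace

Pairwise results:
  Carol vs Alice: Carol wins 21–13.
  Carol vs Grace: Grace wins 22–12.
  Carol vs Dave: Dave wins 21–13.
  Alice vs Grace: Grace wins 34–0.
  Alice vs Dave: Dave wins 21–13.
  Grace vs Dave: Grace wins 22–12.
Copeland scores (wins − losses):
  Carol: 1 − 2 = -1
  Alice: 0 − 3 = -3
  Grace: 3 − 0 = 3
  Dave: 2 − 1 = 1
Grace has the best Copeland score.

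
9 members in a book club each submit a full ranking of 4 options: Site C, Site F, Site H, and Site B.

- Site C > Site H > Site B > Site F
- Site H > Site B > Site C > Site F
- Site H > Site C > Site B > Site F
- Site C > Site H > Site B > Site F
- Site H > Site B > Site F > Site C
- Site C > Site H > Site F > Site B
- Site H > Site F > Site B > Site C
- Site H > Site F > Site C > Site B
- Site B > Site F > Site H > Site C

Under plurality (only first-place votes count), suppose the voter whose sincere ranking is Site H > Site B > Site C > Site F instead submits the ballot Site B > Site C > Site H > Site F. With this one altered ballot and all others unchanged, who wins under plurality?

First-place totals with the altered ballot: Site C 3, Site F 0, Site H 4, Site B 2.
The winner is unchanged: still Site H.

Site H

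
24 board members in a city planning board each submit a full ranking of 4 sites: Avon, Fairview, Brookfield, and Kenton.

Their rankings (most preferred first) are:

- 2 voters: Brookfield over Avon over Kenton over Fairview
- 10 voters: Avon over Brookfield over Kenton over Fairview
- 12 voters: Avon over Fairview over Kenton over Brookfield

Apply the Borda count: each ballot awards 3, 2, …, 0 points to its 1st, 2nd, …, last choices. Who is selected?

Borda scores:
  Avon: 2·2 + 10·3 + 12·3 = 70
  Fairview: 2·0 + 10·0 + 12·2 = 24
  Brookfield: 2·3 + 10·2 + 12·0 = 26
  Kenton: 2·1 + 10·1 + 12·1 = 24
Avon has the highest total.

Avon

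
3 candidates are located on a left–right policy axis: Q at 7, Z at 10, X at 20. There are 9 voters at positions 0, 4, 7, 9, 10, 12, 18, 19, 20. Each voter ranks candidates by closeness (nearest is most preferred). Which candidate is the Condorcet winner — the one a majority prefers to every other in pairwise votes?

Z

With single-peaked preferences on a line, the Condorcet winner is the candidate closest to the median voter.
The median voter (position 10) is closest to Z at 10.
Check: Z vs Q — voters closer to Z: 6 of 9.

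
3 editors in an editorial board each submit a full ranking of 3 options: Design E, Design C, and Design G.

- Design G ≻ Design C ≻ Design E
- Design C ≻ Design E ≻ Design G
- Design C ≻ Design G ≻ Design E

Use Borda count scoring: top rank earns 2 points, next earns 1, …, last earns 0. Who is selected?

Borda scores:
  Design E: 0 + 1 + 0 = 1
  Design C: 1 + 2 + 2 = 5
  Design G: 2 + 0 + 1 = 3
Design C has the highest total.

Design C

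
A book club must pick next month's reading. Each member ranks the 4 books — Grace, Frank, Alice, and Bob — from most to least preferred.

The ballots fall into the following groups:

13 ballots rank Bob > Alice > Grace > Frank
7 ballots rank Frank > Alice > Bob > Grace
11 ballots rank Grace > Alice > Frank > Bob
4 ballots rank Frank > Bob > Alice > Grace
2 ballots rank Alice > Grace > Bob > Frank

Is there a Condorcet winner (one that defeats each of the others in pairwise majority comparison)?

Head-to-head results (37 voters total):
Grace vs Frank: Grace wins 26–11.
Grace vs Alice: Alice wins 26–11.
Grace vs Bob: Bob wins 24–13.
Frank vs Alice: Alice wins 26–11.
Frank vs Bob: Frank wins 22–15.
Alice vs Bob: Alice wins 20–17.
Alice beats each rival — Grace (26–11), Frank (26–11), Bob (20–17) — so Alice is the Condorcet winner.

Yes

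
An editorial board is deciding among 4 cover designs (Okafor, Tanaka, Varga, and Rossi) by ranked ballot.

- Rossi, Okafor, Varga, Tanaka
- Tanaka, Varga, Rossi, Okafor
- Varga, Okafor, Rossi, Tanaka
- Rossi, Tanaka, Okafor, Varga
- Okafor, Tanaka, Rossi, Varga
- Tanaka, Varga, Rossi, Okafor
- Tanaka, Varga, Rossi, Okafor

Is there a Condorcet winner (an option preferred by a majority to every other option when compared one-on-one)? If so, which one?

Tanaka

Head-to-head results (7 voters total):
Okafor vs Tanaka: Tanaka wins 4–3.
Okafor vs Varga: Varga wins 4–3.
Okafor vs Rossi: Rossi wins 5–2.
Tanaka vs Varga: Tanaka wins 5–2.
Tanaka vs Rossi: Tanaka wins 4–3.
Varga vs Rossi: Varga wins 4–3.
Tanaka beats each rival — Okafor (4–3), Varga (5–2), Rossi (4–3) — so Tanaka is the Condorcet winner.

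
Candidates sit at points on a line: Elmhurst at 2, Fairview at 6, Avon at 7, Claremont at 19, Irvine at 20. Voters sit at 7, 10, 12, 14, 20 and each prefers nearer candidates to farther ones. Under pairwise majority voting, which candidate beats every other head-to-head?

With single-peaked preferences on a line, the Condorcet winner is the candidate closest to the median voter.
The median voter (position 12) is closest to Avon at 7.
Check: Avon vs Elmhurst — voters closer to Avon: 5 of 5.

Avon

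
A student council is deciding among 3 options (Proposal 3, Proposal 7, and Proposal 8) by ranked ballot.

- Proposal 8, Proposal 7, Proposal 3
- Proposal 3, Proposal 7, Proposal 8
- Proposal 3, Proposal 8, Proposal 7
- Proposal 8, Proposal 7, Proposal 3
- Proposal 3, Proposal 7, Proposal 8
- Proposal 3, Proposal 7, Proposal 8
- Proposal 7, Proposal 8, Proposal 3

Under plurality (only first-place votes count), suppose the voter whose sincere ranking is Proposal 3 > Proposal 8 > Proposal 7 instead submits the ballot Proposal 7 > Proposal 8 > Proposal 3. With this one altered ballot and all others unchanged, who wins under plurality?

First-place totals with the altered ballot: Proposal 3 3, Proposal 7 2, Proposal 8 2.
The winner is unchanged: still Proposal 3.

Proposal 3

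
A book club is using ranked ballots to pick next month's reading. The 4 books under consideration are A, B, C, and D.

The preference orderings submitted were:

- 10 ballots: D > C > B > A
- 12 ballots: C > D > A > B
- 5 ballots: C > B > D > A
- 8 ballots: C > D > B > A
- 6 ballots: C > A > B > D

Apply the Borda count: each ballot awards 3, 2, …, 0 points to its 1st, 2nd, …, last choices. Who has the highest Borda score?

C

Borda scores:
  A: 10·0 + 12·1 + 5·0 + 8·0 + 6·2 = 24
  B: 10·1 + 12·0 + 5·2 + 8·1 + 6·1 = 34
  C: 10·2 + 12·3 + 5·3 + 8·3 + 6·3 = 113
  D: 10·3 + 12·2 + 5·1 + 8·2 + 6·0 = 75
C has the highest total.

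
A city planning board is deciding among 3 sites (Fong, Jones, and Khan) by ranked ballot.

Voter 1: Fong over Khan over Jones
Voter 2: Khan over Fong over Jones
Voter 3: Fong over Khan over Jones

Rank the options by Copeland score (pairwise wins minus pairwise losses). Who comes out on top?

Fong

Pairwise results:
  Fong vs Jones: Fong wins 3–0.
  Fong vs Khan: Fong wins 2–1.
  Jones vs Khan: Khan wins 3–0.
Copeland scores (wins − losses):
  Fong: 2 − 0 = 2
  Jones: 0 − 2 = -2
  Khan: 1 − 1 = 0
Fong has the best Copeland score.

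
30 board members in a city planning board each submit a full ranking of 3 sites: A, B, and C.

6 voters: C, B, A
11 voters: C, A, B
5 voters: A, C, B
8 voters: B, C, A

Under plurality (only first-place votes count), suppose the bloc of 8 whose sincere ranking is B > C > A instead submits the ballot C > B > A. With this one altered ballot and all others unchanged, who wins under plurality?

C

First-place totals with the altered ballot: A 5, B 0, C 25.
The winner is unchanged: still C.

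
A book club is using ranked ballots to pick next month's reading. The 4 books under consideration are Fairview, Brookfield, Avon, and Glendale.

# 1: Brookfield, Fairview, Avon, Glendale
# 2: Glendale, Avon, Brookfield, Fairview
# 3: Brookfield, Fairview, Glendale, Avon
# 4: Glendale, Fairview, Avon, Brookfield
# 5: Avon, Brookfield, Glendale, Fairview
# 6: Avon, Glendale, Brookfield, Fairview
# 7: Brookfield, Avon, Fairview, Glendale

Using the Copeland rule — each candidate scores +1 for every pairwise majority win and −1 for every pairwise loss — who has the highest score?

Pairwise results:
  Fairview vs Brookfield: Brookfield wins 6–1.
  Fairview vs Avon: Avon wins 4–3.
  Fairview vs Glendale: Glendale wins 4–3.
  Brookfield vs Avon: Avon wins 4–3.
  Brookfield vs Glendale: Brookfield wins 4–3.
  Avon vs Glendale: Avon wins 4–3.
Copeland scores (wins − losses):
  Fairview: 0 − 3 = -3
  Brookfield: 2 − 1 = 1
  Avon: 3 − 0 = 3
  Glendale: 1 − 2 = -1
Avon has the best Copeland score.

Avon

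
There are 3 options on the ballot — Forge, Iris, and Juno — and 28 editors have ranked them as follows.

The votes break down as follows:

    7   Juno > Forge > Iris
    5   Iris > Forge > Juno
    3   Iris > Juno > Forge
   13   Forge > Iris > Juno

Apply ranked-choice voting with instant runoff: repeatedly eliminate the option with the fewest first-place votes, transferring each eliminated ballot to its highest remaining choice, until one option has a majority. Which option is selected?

Forge

Round 1: Forge 13, Iris 8, Juno 7. Juno has the fewest and is eliminated.
Round 2: Forge 20, Iris 8. Forge has a majority.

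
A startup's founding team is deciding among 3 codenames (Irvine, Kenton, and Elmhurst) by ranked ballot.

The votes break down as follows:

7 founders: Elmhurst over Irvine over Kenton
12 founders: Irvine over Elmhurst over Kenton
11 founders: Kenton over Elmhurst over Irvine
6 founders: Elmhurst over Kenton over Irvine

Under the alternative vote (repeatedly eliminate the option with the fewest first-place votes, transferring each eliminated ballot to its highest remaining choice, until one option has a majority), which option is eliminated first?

Kenton

Round 1: Elmhurst 13, Irvine 12, Kenton 11. Kenton has the fewest and is eliminated.
Round 2: Elmhurst 24, Irvine 12. Elmhurst has a majority.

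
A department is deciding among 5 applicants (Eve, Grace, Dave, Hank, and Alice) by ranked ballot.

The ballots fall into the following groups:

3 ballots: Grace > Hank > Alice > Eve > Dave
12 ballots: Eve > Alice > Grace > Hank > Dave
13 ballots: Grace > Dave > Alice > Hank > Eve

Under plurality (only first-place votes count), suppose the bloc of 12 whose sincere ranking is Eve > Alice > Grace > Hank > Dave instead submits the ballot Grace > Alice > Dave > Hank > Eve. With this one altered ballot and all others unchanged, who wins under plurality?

First-place totals with the altered ballot: Eve 0, Grace 28, Dave 0, Hank 0, Alice 0.
The winner is unchanged: still Grace.

Grace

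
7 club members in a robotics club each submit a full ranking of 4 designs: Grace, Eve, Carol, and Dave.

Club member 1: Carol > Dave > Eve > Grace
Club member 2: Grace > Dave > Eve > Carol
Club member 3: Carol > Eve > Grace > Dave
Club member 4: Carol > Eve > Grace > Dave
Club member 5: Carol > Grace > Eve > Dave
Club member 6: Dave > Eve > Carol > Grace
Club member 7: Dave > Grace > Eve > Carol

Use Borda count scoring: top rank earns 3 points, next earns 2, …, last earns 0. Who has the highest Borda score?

Carol

Borda scores:
  Grace: 0 + 3 + 1 + 1 + 2 + 0 + 2 = 9
  Eve: 1 + 1 + 2 + 2 + 1 + 2 + 1 = 10
  Carol: 3 + 0 + 3 + 3 + 3 + 1 + 0 = 13
  Dave: 2 + 2 + 0 + 0 + 0 + 3 + 3 = 10
Carol has the highest total.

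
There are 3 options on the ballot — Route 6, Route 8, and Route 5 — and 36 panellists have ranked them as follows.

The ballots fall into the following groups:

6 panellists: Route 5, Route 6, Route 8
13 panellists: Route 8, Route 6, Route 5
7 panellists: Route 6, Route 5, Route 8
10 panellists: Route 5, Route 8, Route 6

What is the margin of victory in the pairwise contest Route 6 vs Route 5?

4

Ballots ranking Route 6 above Route 5: 13+7 = 20.
Ballots ranking Route 5 above Route 6: 6+10 = 16.
Route 6 wins 20–16, a margin of 4.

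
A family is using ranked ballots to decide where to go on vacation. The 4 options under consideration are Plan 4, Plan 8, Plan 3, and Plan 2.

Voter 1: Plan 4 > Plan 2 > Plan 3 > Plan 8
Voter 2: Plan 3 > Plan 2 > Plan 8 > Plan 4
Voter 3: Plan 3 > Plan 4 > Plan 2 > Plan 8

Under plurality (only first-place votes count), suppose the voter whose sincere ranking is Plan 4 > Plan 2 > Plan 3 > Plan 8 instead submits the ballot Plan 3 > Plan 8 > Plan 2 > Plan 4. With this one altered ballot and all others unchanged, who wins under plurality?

First-place totals with the altered ballot: Plan 4 0, Plan 8 0, Plan 3 3, Plan 2 0.
The winner is unchanged: still Plan 3.

Plan 3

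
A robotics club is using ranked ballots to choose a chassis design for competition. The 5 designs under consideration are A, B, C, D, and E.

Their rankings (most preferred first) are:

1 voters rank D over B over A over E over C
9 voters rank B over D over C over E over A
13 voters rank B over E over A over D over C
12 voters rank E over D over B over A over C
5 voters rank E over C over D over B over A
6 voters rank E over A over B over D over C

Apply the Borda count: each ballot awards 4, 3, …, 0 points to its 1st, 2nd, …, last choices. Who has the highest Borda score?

Borda scores:
  A: 2 + 9·0 + 13·2 + 12·1 + 5·0 + 6·3 = 58
  B: 3 + 9·4 + 13·4 + 12·2 + 5·1 + 6·2 = 132
  C: 0 + 9·2 + 13·0 + 12·0 + 5·3 + 6·0 = 33
  D: 4 + 9·3 + 13·1 + 12·3 + 5·2 + 6·1 = 96
  E: 1 + 9·1 + 13·3 + 12·4 + 5·4 + 6·4 = 141
E has the highest total.

E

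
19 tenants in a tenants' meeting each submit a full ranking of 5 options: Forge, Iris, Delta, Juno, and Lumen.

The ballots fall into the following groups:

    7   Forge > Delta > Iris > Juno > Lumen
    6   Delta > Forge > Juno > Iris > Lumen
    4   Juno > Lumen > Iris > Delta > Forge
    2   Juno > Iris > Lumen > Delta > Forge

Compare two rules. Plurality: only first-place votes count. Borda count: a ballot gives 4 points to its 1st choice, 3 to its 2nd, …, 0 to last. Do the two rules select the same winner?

No

Plurality first-place counts: Forge 7, Iris 0, Delta 6, Juno 6, Lumen 0 → Forge.
Borda totals: Forge 46, Iris 34, Delta 51, Juno 43, Lumen 16 → Delta.
The two rules disagree: plurality picks Forge, Borda picks Delta.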